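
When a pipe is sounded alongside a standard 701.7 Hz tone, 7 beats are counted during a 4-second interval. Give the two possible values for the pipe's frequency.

699.95 Hz or 703.45 Hz

Beat frequency = 7/4 = 1.75 Hz.
|f − 701.7| = 1.75, so f = 701.7 ± 1.75.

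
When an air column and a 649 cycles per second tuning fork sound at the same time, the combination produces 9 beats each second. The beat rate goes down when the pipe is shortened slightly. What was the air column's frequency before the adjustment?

640 Hz

|f − 649| = 9, so the air column was at either 640 Hz or 658 Hz.
A shorter pipe has a higher fundamental; the adjustment raises the air column's frequency.
The beat rate fell, so the adjustment moved the air column toward 649 Hz — it must have started below the reference.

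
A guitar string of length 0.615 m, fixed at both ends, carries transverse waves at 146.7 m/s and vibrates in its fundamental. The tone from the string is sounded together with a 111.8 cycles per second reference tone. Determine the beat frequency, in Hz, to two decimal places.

7.47 Hz

For a string fixed at both ends, f_n = n·v/(2L) = 1·146.7/(2·0.615) = 119.2683 Hz.
f_beat = |119.2683 − 111.8| = 7.47 Hz.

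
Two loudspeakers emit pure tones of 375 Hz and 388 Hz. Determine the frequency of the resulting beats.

Beats arise from superposition of two nearby frequencies; the beat rate is |f₁ − f₂|.
|375 − 388| = 13 Hz.

13 Hz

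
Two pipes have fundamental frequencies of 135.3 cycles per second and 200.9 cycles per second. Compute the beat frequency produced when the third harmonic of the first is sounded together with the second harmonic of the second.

4.1 Hz

Third harmonic of the first: 3·135.3 = 405.9 Hz.
Second harmonic of the second: 2·200.9 = 401.8 Hz.
f_beat = |405.9 − 401.8| = 4.1 Hz.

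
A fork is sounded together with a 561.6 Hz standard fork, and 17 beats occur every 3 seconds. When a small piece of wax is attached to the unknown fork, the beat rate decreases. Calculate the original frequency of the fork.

567.2667 Hz

Beat frequency = 17/3 = 5.6667 Hz.
|f − 561.6| = 5.6667, so the fork was at either 555.9333 Hz or 567.2667 Hz.
Loading a fork with wax lowers its frequency; the adjustment lowers the fork's frequency.
The beat rate fell, so the adjustment moved the fork toward 561.6 Hz — it must have started above the reference.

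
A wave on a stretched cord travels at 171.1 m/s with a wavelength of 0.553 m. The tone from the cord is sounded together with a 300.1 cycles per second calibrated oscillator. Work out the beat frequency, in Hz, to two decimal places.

9.30 Hz

Source frequency f = v/λ = 171.1/0.553 = 309.4033 Hz.
f_beat = |309.4033 − 300.1| = 9.30 Hz.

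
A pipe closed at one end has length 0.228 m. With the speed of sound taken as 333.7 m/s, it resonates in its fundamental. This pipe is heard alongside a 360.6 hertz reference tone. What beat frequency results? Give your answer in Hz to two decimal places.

Closed pipe (odd harmonics): f_n = n·v/(4L) = 1·333.7/(4·0.228) = 365.8991 Hz.
f_beat = |365.8991 − 360.6| = 5.30 Hz.

5.30 Hz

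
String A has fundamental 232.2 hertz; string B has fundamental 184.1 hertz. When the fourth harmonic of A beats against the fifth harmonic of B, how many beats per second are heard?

8.3 Hz

Fourth harmonic of the first: 4·232.2 = 928.8 Hz.
Fifth harmonic of the second: 5·184.1 = 920.5 Hz.
f_beat = |928.8 − 920.5| = 8.3 Hz.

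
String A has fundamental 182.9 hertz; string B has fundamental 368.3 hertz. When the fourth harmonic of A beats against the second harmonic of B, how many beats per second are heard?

5.0 Hz

Fourth harmonic of the first: 4·182.9 = 731.6 Hz.
Second harmonic of the second: 2·368.3 = 736.6 Hz.
f_beat = |731.6 − 736.6| = 5.0 Hz.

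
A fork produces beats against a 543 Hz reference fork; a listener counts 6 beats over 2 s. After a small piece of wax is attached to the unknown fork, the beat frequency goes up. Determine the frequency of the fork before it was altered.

540 Hz

Beat frequency = 6/2 = 3 Hz.
|f − 543| = 3, so the fork was at either 540 Hz or 546 Hz.
Loading a fork with wax lowers its frequency; the adjustment lowers the fork's frequency.
The beat rate rose, so the adjustment moved the fork further from 543 Hz — it was already below the reference.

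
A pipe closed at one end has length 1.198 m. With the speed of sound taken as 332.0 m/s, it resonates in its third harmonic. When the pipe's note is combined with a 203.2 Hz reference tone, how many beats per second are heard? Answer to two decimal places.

4.65 Hz

Closed pipe (odd harmonics): f_n = n·v/(4L) = 3·332.0/(4·1.198) = 207.8464 Hz.
f_beat = |207.8464 − 203.2| = 4.65 Hz.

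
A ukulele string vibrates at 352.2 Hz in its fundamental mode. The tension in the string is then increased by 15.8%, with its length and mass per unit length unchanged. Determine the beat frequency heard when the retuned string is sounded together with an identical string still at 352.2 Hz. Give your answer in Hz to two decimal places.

26.80 Hz

For a string, f ∝ √T, so the new frequency is 352.2·√1.158 = 379.0039 Hz.
f_beat = |379.0039 − 352.2| = 26.80 Hz.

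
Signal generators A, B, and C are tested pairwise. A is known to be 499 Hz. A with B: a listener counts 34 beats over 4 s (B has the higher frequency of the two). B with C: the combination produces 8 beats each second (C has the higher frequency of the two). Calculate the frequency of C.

515.5 Hz

A–B: Beat frequency = 34/4 = 8.5 Hz.
B is above A, so f_B = 499 + 8.5 = 507.5 Hz.
C is above B, so f_C = 507.5 + 8 = 515.5 Hz.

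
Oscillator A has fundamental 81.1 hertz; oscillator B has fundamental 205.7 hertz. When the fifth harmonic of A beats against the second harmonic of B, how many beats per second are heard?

5.9 Hz

Fifth harmonic of the first: 5·81.1 = 405.5 Hz.
Second harmonic of the second: 2·205.7 = 411.4 Hz.
f_beat = |405.5 − 411.4| = 5.9 Hz.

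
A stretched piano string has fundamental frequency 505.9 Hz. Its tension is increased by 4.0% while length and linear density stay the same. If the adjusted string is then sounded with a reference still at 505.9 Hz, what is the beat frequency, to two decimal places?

For a string, f ∝ √T, so the new frequency is 505.9·√1.040 = 515.9188 Hz.
f_beat = |515.9188 − 505.9| = 10.02 Hz.

10.02 Hz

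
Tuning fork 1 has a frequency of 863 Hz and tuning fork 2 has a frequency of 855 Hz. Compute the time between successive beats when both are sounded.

0.125 s

f_beat = |863 − 855| = 8 Hz.
Beat period T = 1 / f_beat = 1 / 8 s.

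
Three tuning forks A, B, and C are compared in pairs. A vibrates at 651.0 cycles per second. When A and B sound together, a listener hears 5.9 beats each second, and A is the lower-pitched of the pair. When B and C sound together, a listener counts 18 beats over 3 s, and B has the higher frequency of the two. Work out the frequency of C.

B is above A, so f_B = 651.0 + 5.9 = 656.9 Hz.
B–C: Beat frequency = 18/3 = 6 Hz.
C is below B, so f_C = 656.9 − 6 = 650.9 Hz.

650.9 Hz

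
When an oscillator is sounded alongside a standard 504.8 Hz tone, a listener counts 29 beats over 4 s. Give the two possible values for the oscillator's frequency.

497.55 Hz or 512.05 Hz

Beat frequency = 29/4 = 7.25 Hz.
|f − 504.8| = 7.25, so f = 504.8 ± 7.25.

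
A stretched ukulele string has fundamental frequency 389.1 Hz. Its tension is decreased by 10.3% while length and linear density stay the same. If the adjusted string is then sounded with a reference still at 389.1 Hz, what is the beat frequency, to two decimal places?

For a string, f ∝ √T, so the new frequency is 389.1·√0.897 = 368.5169 Hz.
f_beat = |368.5169 − 389.1| = 20.58 Hz.

20.58 Hz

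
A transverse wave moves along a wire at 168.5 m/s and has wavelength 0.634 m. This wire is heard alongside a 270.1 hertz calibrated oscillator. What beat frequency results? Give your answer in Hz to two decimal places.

4.33 Hz

Source frequency f = v/λ = 168.5/0.634 = 265.7729 Hz.
f_beat = |265.7729 − 270.1| = 4.33 Hz.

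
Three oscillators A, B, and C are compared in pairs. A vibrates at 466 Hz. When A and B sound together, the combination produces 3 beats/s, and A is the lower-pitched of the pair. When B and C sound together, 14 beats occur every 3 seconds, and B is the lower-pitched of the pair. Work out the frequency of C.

473.6667 Hz

B is above A, so f_B = 466 + 3 = 469 Hz.
B–C: Beat frequency = 14/3 = 4.6667 Hz.
C is above B, so f_C = 469 + 4.6667 = 473.6667 Hz.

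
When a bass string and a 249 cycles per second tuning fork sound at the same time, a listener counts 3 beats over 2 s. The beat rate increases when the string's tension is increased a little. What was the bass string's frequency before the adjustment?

250.5 Hz

Beat frequency = 3/2 = 1.5 Hz.
|f − 249| = 1.5, so the bass string was at either 247.5 Hz or 250.5 Hz.
Higher tension means higher frequency; the adjustment raises the bass string's frequency.
The beat rate rose, so the adjustment moved the bass string further from 249 Hz — it was already above the reference.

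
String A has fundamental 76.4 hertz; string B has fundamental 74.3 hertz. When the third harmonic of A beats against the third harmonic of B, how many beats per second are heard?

6.3 Hz

Third harmonic of the first: 3·76.4 = 229.2 Hz.
Third harmonic of the second: 3·74.3 = 222.9 Hz.
f_beat = |229.2 − 222.9| = 6.3 Hz.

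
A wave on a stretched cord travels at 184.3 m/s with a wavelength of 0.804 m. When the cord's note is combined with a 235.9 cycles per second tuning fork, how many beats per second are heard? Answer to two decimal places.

6.67 Hz

Source frequency f = v/λ = 184.3/0.804 = 229.2289 Hz.
f_beat = |229.2289 − 235.9| = 6.67 Hz.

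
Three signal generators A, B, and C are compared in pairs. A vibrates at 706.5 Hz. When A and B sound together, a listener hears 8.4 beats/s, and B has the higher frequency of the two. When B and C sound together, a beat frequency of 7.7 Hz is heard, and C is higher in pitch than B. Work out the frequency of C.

B is above A, so f_B = 706.5 + 8.4 = 714.9 Hz.
C is above B, so f_C = 714.9 + 7.7 = 722.6 Hz.

722.6 Hz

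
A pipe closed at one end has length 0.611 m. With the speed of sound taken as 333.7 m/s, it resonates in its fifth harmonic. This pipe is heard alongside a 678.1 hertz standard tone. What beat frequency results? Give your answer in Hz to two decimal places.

4.59 Hz

Closed pipe (odd harmonics): f_n = n·v/(4L) = 5·333.7/(4·0.611) = 682.6923 Hz.
f_beat = |682.6923 − 678.1| = 4.59 Hz.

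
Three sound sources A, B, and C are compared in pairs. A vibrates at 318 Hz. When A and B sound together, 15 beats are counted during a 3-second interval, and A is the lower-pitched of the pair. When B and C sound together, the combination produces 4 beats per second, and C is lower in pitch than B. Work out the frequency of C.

A–B: Beat frequency = 15/3 = 5 Hz.
B is above A, so f_B = 318 + 5 = 323 Hz.
C is below B, so f_C = 323 − 4 = 319 Hz.

319 Hz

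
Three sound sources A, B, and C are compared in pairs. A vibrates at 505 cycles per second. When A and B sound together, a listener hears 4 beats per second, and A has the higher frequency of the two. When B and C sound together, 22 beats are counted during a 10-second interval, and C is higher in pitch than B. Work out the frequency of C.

B is below A, so f_B = 505 − 4 = 501 Hz.
B–C: Beat frequency = 22/10 = 2.2 Hz.
C is above B, so f_C = 501 + 2.2 = 503.2 Hz.

503.2 Hz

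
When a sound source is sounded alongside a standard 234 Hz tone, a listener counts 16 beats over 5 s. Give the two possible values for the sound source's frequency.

Beat frequency = 16/5 = 3.2 Hz.
|f − 234| = 3.2, so f = 234 ± 3.2.

230.8 Hz or 237.2 Hz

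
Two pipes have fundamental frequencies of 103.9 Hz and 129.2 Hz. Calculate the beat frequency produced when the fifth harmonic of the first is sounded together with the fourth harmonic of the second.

2.7 Hz

Fifth harmonic of the first: 5·103.9 = 519.5 Hz.
Fourth harmonic of the second: 4·129.2 = 516.8 Hz.
f_beat = |519.5 − 516.8| = 2.7 Hz.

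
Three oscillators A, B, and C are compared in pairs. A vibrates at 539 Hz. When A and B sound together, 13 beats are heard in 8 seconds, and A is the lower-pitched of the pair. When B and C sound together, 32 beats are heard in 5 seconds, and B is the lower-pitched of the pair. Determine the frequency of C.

A–B: Beat frequency = 13/8 = 1.625 Hz.
B is above A, so f_B = 539 + 1.625 = 540.625 Hz.
B–C: Beat frequency = 32/5 = 6.4 Hz.
C is above B, so f_C = 540.625 + 6.4 = 547.025 Hz.

547.025 Hz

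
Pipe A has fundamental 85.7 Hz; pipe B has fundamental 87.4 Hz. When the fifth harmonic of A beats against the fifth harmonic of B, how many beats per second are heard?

8.5 Hz

Fifth harmonic of the first: 5·85.7 = 428.5 Hz.
Fifth harmonic of the second: 5·87.4 = 437.0 Hz.
f_beat = |428.5 − 437.0| = 8.5 Hz.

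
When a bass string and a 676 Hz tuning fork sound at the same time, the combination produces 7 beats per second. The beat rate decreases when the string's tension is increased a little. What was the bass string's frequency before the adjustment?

669 Hz

|f − 676| = 7, so the bass string was at either 669 Hz or 683 Hz.
Higher tension means higher frequency; the adjustment raises the bass string's frequency.
The beat rate fell, so the adjustment moved the bass string toward 676 Hz — it must have started below the reference.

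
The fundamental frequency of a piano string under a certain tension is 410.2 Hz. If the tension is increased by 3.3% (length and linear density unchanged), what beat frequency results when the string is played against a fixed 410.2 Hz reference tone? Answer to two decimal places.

6.71 Hz

For a string, f ∝ √T, so the new frequency is 410.2·√1.033 = 416.9134 Hz.
f_beat = |416.9134 − 410.2| = 6.71 Hz.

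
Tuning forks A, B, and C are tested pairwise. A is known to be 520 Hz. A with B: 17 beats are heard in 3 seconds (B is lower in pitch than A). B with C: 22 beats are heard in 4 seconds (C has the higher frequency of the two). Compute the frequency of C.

519.8333 Hz

A–B: Beat frequency = 17/3 = 5.6667 Hz.
B is below A, so f_B = 520 − 5.6667 = 514.3333 Hz.
B–C: Beat frequency = 22/4 = 5.5 Hz.
C is above B, so f_C = 514.3333 + 5.5 = 519.8333 Hz.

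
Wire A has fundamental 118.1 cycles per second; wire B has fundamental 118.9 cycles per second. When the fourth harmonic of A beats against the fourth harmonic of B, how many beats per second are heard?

Fourth harmonic of the first: 4·118.1 = 472.4 Hz.
Fourth harmonic of the second: 4·118.9 = 475.6 Hz.
f_beat = |472.4 − 475.6| = 3.2 Hz.

3.2 Hz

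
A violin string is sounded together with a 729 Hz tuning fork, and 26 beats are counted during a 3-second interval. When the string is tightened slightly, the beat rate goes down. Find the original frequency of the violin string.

Beat frequency = 26/3 = 8.6667 Hz.
|f − 729| = 8.6667, so the violin string was at either 720.3333 Hz or 737.6667 Hz.
Increasing tension raises a string's frequency; the adjustment raises the violin string's frequency.
The beat rate fell, so the adjustment moved the violin string toward 729 Hz — it must have started below the reference.

720.3333 Hz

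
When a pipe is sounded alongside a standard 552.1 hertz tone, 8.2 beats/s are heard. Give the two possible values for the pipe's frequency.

543.9 Hz or 560.3 Hz

|f − 552.1| = 8.2, so f = 552.1 ± 8.2.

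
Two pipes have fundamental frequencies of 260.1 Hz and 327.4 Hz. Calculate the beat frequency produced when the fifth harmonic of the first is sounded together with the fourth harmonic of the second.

9.1 Hz

Fifth harmonic of the first: 5·260.1 = 1300.5 Hz.
Fourth harmonic of the second: 4·327.4 = 1309.6 Hz.
f_beat = |1300.5 − 1309.6| = 9.1 Hz.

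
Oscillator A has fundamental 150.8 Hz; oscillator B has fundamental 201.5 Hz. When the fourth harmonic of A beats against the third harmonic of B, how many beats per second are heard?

Fourth harmonic of the first: 4·150.8 = 603.2 Hz.
Third harmonic of the second: 3·201.5 = 604.5 Hz.
f_beat = |603.2 − 604.5| = 1.3 Hz.

1.3 Hz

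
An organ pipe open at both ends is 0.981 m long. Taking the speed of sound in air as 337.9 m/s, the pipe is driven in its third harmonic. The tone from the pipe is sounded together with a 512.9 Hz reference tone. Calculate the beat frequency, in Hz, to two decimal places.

3.77 Hz

Open pipe: f_n = n·v/(2L) = 3·337.9/(2·0.981) = 516.6667 Hz.
f_beat = |516.6667 − 512.9| = 3.77 Hz.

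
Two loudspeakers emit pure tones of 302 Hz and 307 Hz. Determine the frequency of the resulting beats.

5 Hz

Beats arise from superposition of two nearby frequencies; the beat rate is |f₁ − f₂|.
|302 − 307| = 5 Hz.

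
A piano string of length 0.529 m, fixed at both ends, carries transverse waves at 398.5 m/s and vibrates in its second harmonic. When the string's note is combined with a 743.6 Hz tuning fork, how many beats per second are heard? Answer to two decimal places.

9.71 Hz

For a string fixed at both ends, f_n = n·v/(2L) = 2·398.5/(2·0.529) = 753.3081 Hz.
f_beat = |753.3081 − 743.6| = 9.71 Hz.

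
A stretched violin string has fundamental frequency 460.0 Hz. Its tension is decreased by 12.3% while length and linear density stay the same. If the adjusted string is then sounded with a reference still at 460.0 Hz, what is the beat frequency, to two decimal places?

For a string, f ∝ √T, so the new frequency is 460.0·√0.877 = 430.7821 Hz.
f_beat = |430.7821 − 460.0| = 29.22 Hz.

29.22 Hz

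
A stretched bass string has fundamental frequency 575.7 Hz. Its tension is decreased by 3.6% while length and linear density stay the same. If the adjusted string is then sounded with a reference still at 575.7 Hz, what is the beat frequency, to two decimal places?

For a string, f ∝ √T, so the new frequency is 575.7·√0.964 = 565.2424 Hz.
f_beat = |565.2424 − 575.7| = 10.46 Hz.

10.46 Hz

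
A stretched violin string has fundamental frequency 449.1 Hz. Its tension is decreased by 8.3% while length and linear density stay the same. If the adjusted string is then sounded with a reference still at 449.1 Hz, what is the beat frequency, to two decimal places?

For a string, f ∝ √T, so the new frequency is 449.1·√0.917 = 430.0587 Hz.
f_beat = |430.0587 − 449.1| = 19.04 Hz.

19.04 Hz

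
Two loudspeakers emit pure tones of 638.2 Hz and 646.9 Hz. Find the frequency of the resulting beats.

8.7 Hz

f_beat = |f₁ − f₂|.
|638.2 − 646.9| = 8.7 Hz.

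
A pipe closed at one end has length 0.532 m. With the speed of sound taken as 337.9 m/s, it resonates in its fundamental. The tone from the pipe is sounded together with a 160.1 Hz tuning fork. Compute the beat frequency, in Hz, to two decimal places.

1.31 Hz

Closed pipe (odd harmonics): f_n = n·v/(4L) = 1·337.9/(4·0.532) = 158.7876 Hz.
f_beat = |158.7876 − 160.1| = 1.31 Hz.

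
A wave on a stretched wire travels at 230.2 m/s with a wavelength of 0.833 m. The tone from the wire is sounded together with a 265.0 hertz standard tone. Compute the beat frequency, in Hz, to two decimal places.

Source frequency f = v/λ = 230.2/0.833 = 276.3505 Hz.
f_beat = |276.3505 − 265.0| = 11.35 Hz.

11.35 Hz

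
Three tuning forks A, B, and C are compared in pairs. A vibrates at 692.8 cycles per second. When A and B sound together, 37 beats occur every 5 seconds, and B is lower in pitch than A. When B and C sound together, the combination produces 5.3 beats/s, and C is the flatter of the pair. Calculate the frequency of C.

680.1 Hz

A–B: Beat frequency = 37/5 = 7.4 Hz.
B is below A, so f_B = 692.8 − 7.4 = 685.4 Hz.
C is below B, so f_C = 685.4 − 5.3 = 680.1 Hz.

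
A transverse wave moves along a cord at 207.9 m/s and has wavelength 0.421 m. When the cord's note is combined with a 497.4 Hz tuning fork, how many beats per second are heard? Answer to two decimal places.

Source frequency f = v/λ = 207.9/0.421 = 493.8242 Hz.
f_beat = |493.8242 − 497.4| = 3.58 Hz.

3.58 Hz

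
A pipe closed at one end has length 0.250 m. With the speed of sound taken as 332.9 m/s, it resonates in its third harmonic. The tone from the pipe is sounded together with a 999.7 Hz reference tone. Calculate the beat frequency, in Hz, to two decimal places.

1.00 Hz

Closed pipe (odd harmonics): f_n = n·v/(4L) = 3·332.9/(4·0.250) = 998.7000 Hz.
f_beat = |998.7000 − 999.7| = 1.00 Hz.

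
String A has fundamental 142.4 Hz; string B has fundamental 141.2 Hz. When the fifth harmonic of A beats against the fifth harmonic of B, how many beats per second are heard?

Fifth harmonic of the first: 5·142.4 = 712.0 Hz.
Fifth harmonic of the second: 5·141.2 = 706.0 Hz.
f_beat = |712.0 − 706.0| = 6.0 Hz.

6.0 Hz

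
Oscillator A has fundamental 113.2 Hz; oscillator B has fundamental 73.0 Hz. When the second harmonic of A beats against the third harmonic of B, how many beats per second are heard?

7.4 Hz

Second harmonic of the first: 2·113.2 = 226.4 Hz.
Third harmonic of the second: 3·73.0 = 219.0 Hz.
f_beat = |226.4 − 219.0| = 7.4 Hz.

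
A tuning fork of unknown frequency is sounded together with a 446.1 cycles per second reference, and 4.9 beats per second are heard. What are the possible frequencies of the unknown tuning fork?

441.2 Hz or 451 Hz

|f − 446.1| = 4.9, so f = 446.1 ± 4.9.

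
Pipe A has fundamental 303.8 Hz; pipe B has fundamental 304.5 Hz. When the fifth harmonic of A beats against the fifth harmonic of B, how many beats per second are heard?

Fifth harmonic of the first: 5·303.8 = 1519.0 Hz.
Fifth harmonic of the second: 5·304.5 = 1522.5 Hz.
f_beat = |1519.0 − 1522.5| = 3.5 Hz.

3.5 Hz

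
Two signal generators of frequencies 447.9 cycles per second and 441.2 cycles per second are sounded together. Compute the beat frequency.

f_beat = |f₁ − f₂|.
|447.9 − 441.2| = 6.7 Hz.

6.7 Hz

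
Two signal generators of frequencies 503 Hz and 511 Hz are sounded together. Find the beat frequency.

8 Hz

Beats arise from superposition of two nearby frequencies; the beat rate is |f₁ − f₂|.
|503 − 511| = 8 Hz.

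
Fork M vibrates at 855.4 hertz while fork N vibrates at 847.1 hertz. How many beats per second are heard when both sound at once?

8.3 Hz

The beat frequency equals the magnitude of the frequency difference.
|855.4 − 847.1| = 8.3 Hz.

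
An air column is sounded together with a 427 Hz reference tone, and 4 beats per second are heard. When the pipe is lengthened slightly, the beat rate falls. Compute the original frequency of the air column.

|f − 427| = 4, so the air column was at either 423 Hz or 431 Hz.
A longer pipe has a lower fundamental; the adjustment lowers the air column's frequency.
The beat rate fell, so the adjustment moved the air column toward 427 Hz — it must have started above the reference.

431 Hz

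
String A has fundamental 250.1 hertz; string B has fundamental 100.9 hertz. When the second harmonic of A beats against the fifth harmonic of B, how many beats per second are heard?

4.3 Hz

Second harmonic of the first: 2·250.1 = 500.2 Hz.
Fifth harmonic of the second: 5·100.9 = 504.5 Hz.
f_beat = |500.2 − 504.5| = 4.3 Hz.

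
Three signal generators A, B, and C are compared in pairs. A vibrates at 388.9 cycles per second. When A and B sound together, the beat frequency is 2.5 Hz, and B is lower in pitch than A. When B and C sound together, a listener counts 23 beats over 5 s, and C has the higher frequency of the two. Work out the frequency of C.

B is below A, so f_B = 388.9 − 2.5 = 386.4 Hz.
B–C: Beat frequency = 23/5 = 4.6 Hz.
C is above B, so f_C = 386.4 + 4.6 = 391 Hz.

391 Hz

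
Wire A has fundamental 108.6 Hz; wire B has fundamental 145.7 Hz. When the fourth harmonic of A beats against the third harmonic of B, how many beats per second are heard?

2.7 Hz

Fourth harmonic of the first: 4·108.6 = 434.4 Hz.
Third harmonic of the second: 3·145.7 = 437.1 Hz.
f_beat = |434.4 − 437.1| = 2.7 Hz.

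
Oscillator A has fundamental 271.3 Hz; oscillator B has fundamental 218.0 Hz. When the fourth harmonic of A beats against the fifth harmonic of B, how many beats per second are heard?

Fourth harmonic of the first: 4·271.3 = 1085.2 Hz.
Fifth harmonic of the second: 5·218.0 = 1090.0 Hz.
f_beat = |1085.2 − 1090.0| = 4.8 Hz.

4.8 Hz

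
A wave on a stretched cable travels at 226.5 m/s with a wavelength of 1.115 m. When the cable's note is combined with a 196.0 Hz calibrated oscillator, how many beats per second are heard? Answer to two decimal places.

7.14 Hz

Source frequency f = v/λ = 226.5/1.115 = 203.1390 Hz.
f_beat = |203.1390 − 196.0| = 7.14 Hz.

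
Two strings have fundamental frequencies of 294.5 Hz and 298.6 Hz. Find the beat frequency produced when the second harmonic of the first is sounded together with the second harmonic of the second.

8.2 Hz

Second harmonic of the first: 2·294.5 = 589.0 Hz.
Second harmonic of the second: 2·298.6 = 597.2 Hz.
f_beat = |589.0 − 597.2| = 8.2 Hz.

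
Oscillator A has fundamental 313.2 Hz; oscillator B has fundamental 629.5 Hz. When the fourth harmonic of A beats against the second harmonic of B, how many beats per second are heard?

Fourth harmonic of the first: 4·313.2 = 1252.8 Hz.
Second harmonic of the second: 2·629.5 = 1259.0 Hz.
f_beat = |1252.8 − 1259.0| = 6.2 Hz.

6.2 Hz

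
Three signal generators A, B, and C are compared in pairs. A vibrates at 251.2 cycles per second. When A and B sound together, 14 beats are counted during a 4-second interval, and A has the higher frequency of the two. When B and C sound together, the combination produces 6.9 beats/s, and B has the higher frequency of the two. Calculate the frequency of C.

240.8 Hz

A–B: Beat frequency = 14/4 = 3.5 Hz.
B is below A, so f_B = 251.2 − 3.5 = 247.7 Hz.
C is below B, so f_C = 247.7 − 6.9 = 240.8 Hz.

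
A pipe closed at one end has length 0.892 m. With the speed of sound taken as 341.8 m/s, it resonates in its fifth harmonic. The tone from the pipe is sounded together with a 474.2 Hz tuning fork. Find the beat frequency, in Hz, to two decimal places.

4.78 Hz

Closed pipe (odd harmonics): f_n = n·v/(4L) = 5·341.8/(4·0.892) = 478.9798 Hz.
f_beat = |478.9798 − 474.2| = 4.78 Hz.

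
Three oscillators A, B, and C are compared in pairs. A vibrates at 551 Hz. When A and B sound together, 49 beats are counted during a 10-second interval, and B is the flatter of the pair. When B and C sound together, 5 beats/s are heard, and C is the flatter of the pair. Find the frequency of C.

A–B: Beat frequency = 49/10 = 4.9 Hz.
B is below A, so f_B = 551 − 4.9 = 546.1 Hz.
C is below B, so f_C = 546.1 − 5 = 541.1 Hz.

541.1 Hz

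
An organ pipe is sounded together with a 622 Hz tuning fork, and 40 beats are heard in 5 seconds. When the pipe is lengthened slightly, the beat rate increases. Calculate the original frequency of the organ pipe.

614 Hz

Beat frequency = 40/5 = 8 Hz.
|f − 622| = 8, so the organ pipe was at either 614 Hz or 630 Hz.
A longer pipe has a lower fundamental; the adjustment lowers the organ pipe's frequency.
The beat rate rose, so the adjustment moved the organ pipe further from 622 Hz — it was already below the reference.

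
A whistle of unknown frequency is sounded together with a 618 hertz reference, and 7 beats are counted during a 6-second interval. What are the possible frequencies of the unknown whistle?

616.8333 Hz or 619.1667 Hz

Beat frequency = 7/6 = 1.1667 Hz.
|f − 618| = 1.1667, so f = 618 ± 1.1667.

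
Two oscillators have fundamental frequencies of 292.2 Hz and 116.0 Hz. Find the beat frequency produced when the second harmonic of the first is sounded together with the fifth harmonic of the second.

Second harmonic of the first: 2·292.2 = 584.4 Hz.
Fifth harmonic of the second: 5·116.0 = 580.0 Hz.
f_beat = |584.4 − 580.0| = 4.4 Hz.

4.4 Hz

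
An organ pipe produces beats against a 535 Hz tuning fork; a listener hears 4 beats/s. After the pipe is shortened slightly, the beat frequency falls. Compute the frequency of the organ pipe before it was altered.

531 Hz

|f − 535| = 4, so the organ pipe was at either 531 Hz or 539 Hz.
A shorter pipe has a higher fundamental; the adjustment raises the organ pipe's frequency.
The beat rate fell, so the adjustment moved the organ pipe toward 535 Hz — it must have started below the reference.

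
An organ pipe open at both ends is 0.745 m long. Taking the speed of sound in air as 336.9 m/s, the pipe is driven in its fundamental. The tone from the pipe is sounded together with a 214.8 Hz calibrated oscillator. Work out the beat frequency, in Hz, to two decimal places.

Open pipe: f_n = n·v/(2L) = 1·336.9/(2·0.745) = 226.1074 Hz.
f_beat = |226.1074 − 214.8| = 11.31 Hz.

11.31 Hz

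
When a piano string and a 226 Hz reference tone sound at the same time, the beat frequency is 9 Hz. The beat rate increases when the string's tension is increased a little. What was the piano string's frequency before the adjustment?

|f − 226| = 9, so the piano string was at either 217 Hz or 235 Hz.
Higher tension means higher frequency; the adjustment raises the piano string's frequency.
The beat rate rose, so the adjustment moved the piano string further from 226 Hz — it was already above the reference.

235 Hz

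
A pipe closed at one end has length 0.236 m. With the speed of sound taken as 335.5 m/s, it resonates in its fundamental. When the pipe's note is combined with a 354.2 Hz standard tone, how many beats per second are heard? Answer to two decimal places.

1.20 Hz

Closed pipe (odd harmonics): f_n = n·v/(4L) = 1·335.5/(4·0.236) = 355.4025 Hz.
f_beat = |355.4025 − 354.2| = 1.20 Hz.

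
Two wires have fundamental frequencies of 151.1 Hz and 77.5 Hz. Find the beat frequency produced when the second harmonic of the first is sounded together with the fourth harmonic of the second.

Second harmonic of the first: 2·151.1 = 302.2 Hz.
Fourth harmonic of the second: 4·77.5 = 310.0 Hz.
f_beat = |302.2 − 310.0| = 7.8 Hz.

7.8 Hz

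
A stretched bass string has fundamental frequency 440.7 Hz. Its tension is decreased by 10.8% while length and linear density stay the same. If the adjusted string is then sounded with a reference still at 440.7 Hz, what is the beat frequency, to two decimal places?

For a string, f ∝ √T, so the new frequency is 440.7·√0.892 = 416.2224 Hz.
f_beat = |416.2224 − 440.7| = 24.48 Hz.

24.48 Hz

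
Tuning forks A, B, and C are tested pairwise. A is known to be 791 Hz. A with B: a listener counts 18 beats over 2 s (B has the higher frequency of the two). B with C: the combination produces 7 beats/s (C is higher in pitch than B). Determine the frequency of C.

A–B: Beat frequency = 18/2 = 9 Hz.
B is above A, so f_B = 791 + 9 = 800 Hz.
C is above B, so f_C = 800 + 7 = 807 Hz.

807 Hz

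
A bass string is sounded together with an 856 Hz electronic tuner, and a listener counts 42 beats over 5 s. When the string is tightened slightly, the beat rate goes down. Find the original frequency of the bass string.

847.6 Hz

Beat frequency = 42/5 = 8.4 Hz.
|f − 856| = 8.4, so the bass string was at either 847.6 Hz or 864.4 Hz.
Increasing tension raises a string's frequency; the adjustment raises the bass string's frequency.
The beat rate fell, so the adjustment moved the bass string toward 856 Hz — it must have started below the reference.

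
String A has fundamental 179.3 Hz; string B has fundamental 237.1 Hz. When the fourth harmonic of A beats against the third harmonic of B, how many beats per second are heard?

5.9 Hz

Fourth harmonic of the first: 4·179.3 = 717.2 Hz.
Third harmonic of the second: 3·237.1 = 711.3 Hz.
f_beat = |717.2 − 711.3| = 5.9 Hz.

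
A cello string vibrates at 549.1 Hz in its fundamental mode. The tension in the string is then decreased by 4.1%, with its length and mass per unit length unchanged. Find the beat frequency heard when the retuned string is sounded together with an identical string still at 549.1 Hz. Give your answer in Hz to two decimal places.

11.37 Hz

For a string, f ∝ √T, so the new frequency is 549.1·√0.959 = 537.7256 Hz.
f_beat = |537.7256 − 549.1| = 11.37 Hz.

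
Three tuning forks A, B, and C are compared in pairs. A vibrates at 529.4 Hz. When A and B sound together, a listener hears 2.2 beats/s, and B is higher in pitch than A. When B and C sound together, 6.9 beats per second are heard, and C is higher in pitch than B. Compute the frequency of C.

538.5 Hz

B is above A, so f_B = 529.4 + 2.2 = 531.6 Hz.
C is above B, so f_C = 531.6 + 6.9 = 538.5 Hz.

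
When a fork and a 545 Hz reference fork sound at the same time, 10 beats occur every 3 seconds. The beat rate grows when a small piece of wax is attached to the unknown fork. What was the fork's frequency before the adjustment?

541.6667 Hz

Beat frequency = 10/3 = 3.3333 Hz.
|f − 545| = 3.3333, so the fork was at either 541.6667 Hz or 548.3333 Hz.
Loading a fork with wax lowers its frequency; the adjustment lowers the fork's frequency.
The beat rate rose, so the adjustment moved the fork further from 545 Hz — it was already below the reference.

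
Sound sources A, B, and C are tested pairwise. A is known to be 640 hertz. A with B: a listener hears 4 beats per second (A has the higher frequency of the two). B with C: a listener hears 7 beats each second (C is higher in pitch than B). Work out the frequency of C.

643 Hz

B is below A, so f_B = 640 − 4 = 636 Hz.
C is above B, so f_C = 636 + 7 = 643 Hz.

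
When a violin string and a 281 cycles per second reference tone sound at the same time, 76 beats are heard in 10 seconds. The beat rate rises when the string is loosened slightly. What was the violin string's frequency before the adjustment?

273.4 Hz

Beat frequency = 76/10 = 7.6 Hz.
|f − 281| = 7.6, so the violin string was at either 273.4 Hz or 288.6 Hz.
Reducing tension lowers a string's frequency; the adjustment lowers the violin string's frequency.
The beat rate rose, so the adjustment moved the violin string further from 281 Hz — it was already below the reference.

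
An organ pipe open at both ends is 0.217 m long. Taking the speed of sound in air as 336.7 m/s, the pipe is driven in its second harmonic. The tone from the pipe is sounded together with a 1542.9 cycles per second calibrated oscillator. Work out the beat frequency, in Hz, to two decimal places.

8.71 Hz

Open pipe: f_n = n·v/(2L) = 2·336.7/(2·0.217) = 1551.6129 Hz.
f_beat = |1551.6129 − 1542.9| = 8.71 Hz.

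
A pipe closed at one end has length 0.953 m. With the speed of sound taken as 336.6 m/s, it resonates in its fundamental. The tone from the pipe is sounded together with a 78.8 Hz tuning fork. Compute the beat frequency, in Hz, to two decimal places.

9.50 Hz

Closed pipe (odd harmonics): f_n = n·v/(4L) = 1·336.6/(4·0.953) = 88.3001 Hz.
f_beat = |88.3001 − 78.8| = 9.50 Hz.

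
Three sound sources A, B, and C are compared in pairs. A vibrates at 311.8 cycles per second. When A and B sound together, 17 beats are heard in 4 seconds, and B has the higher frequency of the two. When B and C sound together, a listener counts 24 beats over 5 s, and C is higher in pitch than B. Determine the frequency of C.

320.85 Hz

A–B: Beat frequency = 17/4 = 4.25 Hz.
B is above A, so f_B = 311.8 + 4.25 = 316.05 Hz.
B–C: Beat frequency = 24/5 = 4.8 Hz.
C is above B, so f_C = 316.05 + 4.8 = 320.85 Hz.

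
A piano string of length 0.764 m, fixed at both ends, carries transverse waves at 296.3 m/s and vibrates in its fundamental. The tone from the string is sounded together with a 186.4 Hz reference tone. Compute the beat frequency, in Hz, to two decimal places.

7.51 Hz

For a string fixed at both ends, f_n = n·v/(2L) = 1·296.3/(2·0.764) = 193.9136 Hz.
f_beat = |193.9136 − 186.4| = 7.51 Hz.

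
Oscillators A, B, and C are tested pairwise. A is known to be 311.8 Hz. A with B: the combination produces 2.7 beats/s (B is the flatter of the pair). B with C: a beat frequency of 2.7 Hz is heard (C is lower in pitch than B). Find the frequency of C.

306.4 Hz

B is below A, so f_B = 311.8 − 2.7 = 309.1 Hz.
C is below B, so f_C = 309.1 − 2.7 = 306.4 Hz.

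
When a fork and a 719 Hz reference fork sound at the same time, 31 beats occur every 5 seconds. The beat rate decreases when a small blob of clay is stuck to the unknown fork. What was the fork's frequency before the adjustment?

Beat frequency = 31/5 = 6.2 Hz.
|f − 719| = 6.2, so the fork was at either 712.8 Hz or 725.2 Hz.
Adding mass to a fork lowers its frequency; the adjustment lowers the fork's frequency.
The beat rate fell, so the adjustment moved the fork toward 719 Hz — it must have started above the reference.

725.2 Hz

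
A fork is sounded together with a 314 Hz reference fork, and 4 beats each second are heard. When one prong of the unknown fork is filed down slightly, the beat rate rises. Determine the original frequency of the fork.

|f − 314| = 4, so the fork was at either 310 Hz or 318 Hz.
Filing a prong removes mass and raises the fork's frequency; the adjustment raises the fork's frequency.
The beat rate rose, so the adjustment moved the fork further from 314 Hz — it was already above the reference.

318 Hz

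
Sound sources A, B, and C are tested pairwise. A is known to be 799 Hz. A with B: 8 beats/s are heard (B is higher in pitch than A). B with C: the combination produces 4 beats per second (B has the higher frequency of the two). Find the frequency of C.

803 Hz

B is above A, so f_B = 799 + 8 = 807 Hz.
C is below B, so f_C = 807 − 4 = 803 Hz.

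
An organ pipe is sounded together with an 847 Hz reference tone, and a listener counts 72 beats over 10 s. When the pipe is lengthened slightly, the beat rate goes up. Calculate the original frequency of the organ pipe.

839.8 Hz

Beat frequency = 72/10 = 7.2 Hz.
|f − 847| = 7.2, so the organ pipe was at either 839.8 Hz or 854.2 Hz.
A longer pipe has a lower fundamental; the adjustment lowers the organ pipe's frequency.
The beat rate rose, so the adjustment moved the organ pipe further from 847 Hz — it was already below the reference.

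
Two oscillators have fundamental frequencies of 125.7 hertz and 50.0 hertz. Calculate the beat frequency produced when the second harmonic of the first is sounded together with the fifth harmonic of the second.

Second harmonic of the first: 2·125.7 = 251.4 Hz.
Fifth harmonic of the second: 5·50.0 = 250.0 Hz.
f_beat = |251.4 − 250.0| = 1.4 Hz.

1.4 Hz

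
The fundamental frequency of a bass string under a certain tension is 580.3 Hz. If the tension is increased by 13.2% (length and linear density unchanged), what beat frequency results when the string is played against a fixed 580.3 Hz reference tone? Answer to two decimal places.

37.11 Hz

For a string, f ∝ √T, so the new frequency is 580.3·√1.132 = 617.4130 Hz.
f_beat = |617.4130 − 580.3| = 37.11 Hz.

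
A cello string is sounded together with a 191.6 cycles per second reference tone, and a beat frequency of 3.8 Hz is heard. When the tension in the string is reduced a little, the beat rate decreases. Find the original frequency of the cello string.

|f − 191.6| = 3.8, so the cello string was at either 187.8 Hz or 195.4 Hz.
Lower tension means lower frequency; the adjustment lowers the cello string's frequency.
The beat rate fell, so the adjustment moved the cello string toward 191.6 Hz — it must have started above the reference.

195.4 Hz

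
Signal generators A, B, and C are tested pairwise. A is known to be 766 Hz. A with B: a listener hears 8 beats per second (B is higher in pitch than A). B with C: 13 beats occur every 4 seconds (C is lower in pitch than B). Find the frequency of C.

770.75 Hz

B is above A, so f_B = 766 + 8 = 774 Hz.
B–C: Beat frequency = 13/4 = 3.25 Hz.
C is below B, so f_C = 774 − 3.25 = 770.75 Hz.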